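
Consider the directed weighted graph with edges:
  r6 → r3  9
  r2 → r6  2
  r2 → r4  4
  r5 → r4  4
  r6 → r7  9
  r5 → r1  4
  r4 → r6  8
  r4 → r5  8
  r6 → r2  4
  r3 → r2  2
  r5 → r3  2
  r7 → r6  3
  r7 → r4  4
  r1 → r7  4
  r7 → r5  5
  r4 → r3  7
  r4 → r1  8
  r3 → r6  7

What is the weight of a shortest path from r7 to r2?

Checking several routes:
r7-r5-r3-r2: 5 + 2 + 2 = 9
r7-r4-r5-r3-r2: 4 + 8 + 2 + 2 = 16
r7-r4-r6-r2: 4 + 8 + 4 = 16
r7-r6-r2: 3 + 4 = 7
r7-r6-r3-r2: 3 + 9 + 2 = 14
r7-r4-r3-r2: 4 + 7 + 2 = 13
Shortest: 7.

7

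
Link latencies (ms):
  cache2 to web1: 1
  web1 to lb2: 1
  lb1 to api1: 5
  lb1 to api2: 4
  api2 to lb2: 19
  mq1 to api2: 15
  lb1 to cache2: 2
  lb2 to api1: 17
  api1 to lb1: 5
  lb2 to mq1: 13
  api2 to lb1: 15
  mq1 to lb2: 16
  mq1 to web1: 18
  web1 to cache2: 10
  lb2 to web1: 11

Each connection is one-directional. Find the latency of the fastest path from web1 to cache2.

10

Paths from web1 to cache2:
web1 - cache2: 10
web1 - lb2 - mq1 - api2 - lb1 - cache2: 1 + 13 + 15 + 15 + 2 = 46
web1 - lb2 - api1 - lb1 - cache2: 1 + 17 + 5 + 2 = 25
The minimum is 10 ms.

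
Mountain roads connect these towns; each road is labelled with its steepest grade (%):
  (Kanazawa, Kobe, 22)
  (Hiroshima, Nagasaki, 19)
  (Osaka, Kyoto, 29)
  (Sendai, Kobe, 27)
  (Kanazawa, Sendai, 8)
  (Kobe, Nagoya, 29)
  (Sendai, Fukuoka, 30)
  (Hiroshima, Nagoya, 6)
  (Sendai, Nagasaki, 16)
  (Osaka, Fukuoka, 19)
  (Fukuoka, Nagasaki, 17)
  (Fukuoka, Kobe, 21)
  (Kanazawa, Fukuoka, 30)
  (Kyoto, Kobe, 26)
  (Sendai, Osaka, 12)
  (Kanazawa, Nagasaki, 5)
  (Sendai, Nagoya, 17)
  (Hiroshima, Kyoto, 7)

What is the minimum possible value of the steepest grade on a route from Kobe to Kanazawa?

Checking several routes:
Kobe → Fukuoka → Osaka → Sendai → Nagasaki → Kanazawa: max(21, 19, 12, 16, 5) = 21
Kobe → Fukuoka → Osaka → Sendai → Kanazawa: max(21, 19, 12, 8) = 21
Kobe → Fukuoka → Nagasaki → Sendai → Kanazawa: max(21, 17, 16, 8) = 21
Kobe → Fukuoka → Nagasaki → Kanazawa: max(21, 17, 5) = 21
Kobe → Fukuoka → Osaka → Sendai → Nagoya → Hiroshima → Nagasaki → Kanazawa: max(21, 19, 12, 17, 6, 19, 5) = 21
Best route has worst link 21%.

21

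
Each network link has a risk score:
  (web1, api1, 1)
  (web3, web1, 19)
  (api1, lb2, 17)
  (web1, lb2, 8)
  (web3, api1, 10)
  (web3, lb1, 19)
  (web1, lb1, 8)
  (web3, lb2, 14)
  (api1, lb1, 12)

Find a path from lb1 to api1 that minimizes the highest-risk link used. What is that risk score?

8

Comparing a few candidate routes:
lb1-web1-lb2-web3-api1: max(8, 8, 14, 10) = 14
lb1-web1-api1: max(8, 1) = 8
lb1-api1: max(12) = 12
lb1-web1-lb2-api1: max(8, 8, 17) = 17
Smallest bottleneck: 8.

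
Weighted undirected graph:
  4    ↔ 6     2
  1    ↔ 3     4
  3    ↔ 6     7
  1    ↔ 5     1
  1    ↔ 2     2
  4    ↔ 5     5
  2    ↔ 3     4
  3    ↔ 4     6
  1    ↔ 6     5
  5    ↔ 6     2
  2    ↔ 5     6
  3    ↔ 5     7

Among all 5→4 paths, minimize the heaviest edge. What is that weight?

Comparing a few candidate routes:
5 → 6 → 4: max(2, 2) = 2
5 → 1 → 6 → 4: max(1, 5, 2) = 5
5 → 1 → 3 → 4: max(1, 4, 6) = 6
5 → 1 → 2 → 3 → 4: max(1, 2, 4, 6) = 6
5 → 4: max(5) = 5
Smallest bottleneck: 2.

2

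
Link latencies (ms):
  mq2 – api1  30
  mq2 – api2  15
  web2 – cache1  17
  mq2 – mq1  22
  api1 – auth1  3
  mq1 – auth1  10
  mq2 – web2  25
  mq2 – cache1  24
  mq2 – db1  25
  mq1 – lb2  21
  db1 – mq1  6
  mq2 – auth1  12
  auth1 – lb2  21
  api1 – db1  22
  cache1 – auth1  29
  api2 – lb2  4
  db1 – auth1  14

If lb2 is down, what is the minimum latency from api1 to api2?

Checking several routes:
api1→auth1→mq1→mq2→api2: 3 + 10 + 22 + 15 = 50
api1→mq2→api2: 30 + 15 = 45
api1→auth1→mq2→api2: 3 + 12 + 15 = 30
The minimum is 30 ms.

30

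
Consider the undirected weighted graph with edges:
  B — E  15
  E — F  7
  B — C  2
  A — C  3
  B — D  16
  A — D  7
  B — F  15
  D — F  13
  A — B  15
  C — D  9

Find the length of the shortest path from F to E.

7

Checking several routes:
F - B - E: 15 + 15 = 30
F - D - C - B - E: 13 + 9 + 2 + 15 = 39
F - E: 7
Shortest: 7.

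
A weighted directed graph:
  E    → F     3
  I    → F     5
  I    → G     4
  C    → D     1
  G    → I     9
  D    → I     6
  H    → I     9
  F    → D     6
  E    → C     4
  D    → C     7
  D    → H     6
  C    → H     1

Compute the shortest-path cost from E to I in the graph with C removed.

15

Paths from E to I avoiding C:
E → F → D → H → I: 3 + 6 + 6 + 9 = 24
E → F → D → I: 3 + 6 + 6 = 15
The minimum is 15.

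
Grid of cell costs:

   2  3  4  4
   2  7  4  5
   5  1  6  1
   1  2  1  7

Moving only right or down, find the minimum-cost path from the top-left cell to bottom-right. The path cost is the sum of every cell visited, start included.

One optimal route is [0,0] → [1,0] → [2,0] → [2,1] → [3,1] → [3,2] → [3,3].
Its cost is 2 + 2 + 5 + 1 + 2 + 1 + 7 = 20.
For comparison, the top-then-right route costs 26.

20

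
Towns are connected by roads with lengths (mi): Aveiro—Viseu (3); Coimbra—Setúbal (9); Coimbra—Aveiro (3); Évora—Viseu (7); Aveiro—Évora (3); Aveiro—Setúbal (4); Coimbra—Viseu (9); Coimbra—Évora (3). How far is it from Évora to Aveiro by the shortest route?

3

Some routes from Évora to Aveiro:
Évora-Coimbra-Setúbal-Aveiro: 3 + 9 + 4 = 16
Évora-Coimbra-Aveiro: 3 + 3 = 6
Évora-Coimbra-Viseu-Aveiro: 3 + 9 + 3 = 15
Évora-Viseu-Aveiro: 7 + 3 = 10
Évora-Aveiro: 3
Best route has total 3 mi.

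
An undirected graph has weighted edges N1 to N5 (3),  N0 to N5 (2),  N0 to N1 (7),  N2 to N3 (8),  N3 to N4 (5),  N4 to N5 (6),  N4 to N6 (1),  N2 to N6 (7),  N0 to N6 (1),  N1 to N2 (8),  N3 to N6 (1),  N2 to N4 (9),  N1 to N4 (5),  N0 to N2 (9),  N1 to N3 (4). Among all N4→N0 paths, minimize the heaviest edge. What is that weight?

Some routes from N4 to N0:
N4-N3-N1-N5-N0: max(5, 4, 3, 2) = 5
N4-N3-N6-N0: max(5, 1, 1) = 5
N4-N1-N5-N0: max(5, 3, 2) = 5
N4-N6-N0: max(1, 1) = 1
N4-N1-N3-N6-N0: max(5, 4, 1, 1) = 5
N4-N6-N3-N1-N5-N0: max(1, 1, 4, 3, 2) = 4
Smallest bottleneck: 1.

1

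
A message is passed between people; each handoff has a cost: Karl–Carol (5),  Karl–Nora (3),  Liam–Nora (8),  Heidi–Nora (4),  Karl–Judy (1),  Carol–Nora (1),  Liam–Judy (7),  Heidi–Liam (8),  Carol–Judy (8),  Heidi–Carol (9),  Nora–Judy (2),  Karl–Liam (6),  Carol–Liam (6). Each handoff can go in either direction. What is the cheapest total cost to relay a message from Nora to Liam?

7

A few of the Nora→Liam routes:
Nora-Judy-Liam: 2 + 7 = 9
Nora-Carol-Liam: 1 + 6 = 7
Nora-Judy-Karl-Liam: 2 + 1 + 6 = 9
Nora-Liam: 8
Nora-Karl-Liam: 3 + 6 = 9
Shortest: 7.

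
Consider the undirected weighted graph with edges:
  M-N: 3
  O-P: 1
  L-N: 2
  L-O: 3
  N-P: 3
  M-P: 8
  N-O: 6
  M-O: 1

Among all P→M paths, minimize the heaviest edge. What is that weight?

1

A few of the P→M routes:
P - N - M: max(3, 3) = 3
P - O - N - M: max(1, 6, 3) = 6
P - O - M: max(1, 1) = 1
P - O - L - N - M: max(1, 3, 2, 3) = 3
P - N - L - O - M: max(3, 2, 3, 1) = 3
Best route has worst link 1.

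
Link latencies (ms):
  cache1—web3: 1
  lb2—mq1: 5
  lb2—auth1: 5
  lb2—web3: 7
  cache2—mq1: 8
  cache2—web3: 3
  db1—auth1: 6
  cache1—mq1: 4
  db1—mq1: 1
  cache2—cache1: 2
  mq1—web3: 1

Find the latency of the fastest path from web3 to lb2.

Checking several routes:
web3-cache1-mq1-lb2: 1 + 4 + 5 = 10
web3-mq1-db1-auth1-lb2: 1 + 1 + 6 + 5 = 13
web3-lb2: 7
web3-mq1-lb2: 1 + 5 = 6
Shortest: 6 ms.

6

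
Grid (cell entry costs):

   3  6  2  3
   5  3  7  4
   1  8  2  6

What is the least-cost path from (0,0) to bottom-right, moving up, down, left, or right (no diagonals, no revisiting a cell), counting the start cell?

24

Take [0,0]→[0,1]→[0,2]→[0,3]→[1,3]→[2,3] for a total of 3 + 6 + 2 + 3 + 4 + 6 = 24.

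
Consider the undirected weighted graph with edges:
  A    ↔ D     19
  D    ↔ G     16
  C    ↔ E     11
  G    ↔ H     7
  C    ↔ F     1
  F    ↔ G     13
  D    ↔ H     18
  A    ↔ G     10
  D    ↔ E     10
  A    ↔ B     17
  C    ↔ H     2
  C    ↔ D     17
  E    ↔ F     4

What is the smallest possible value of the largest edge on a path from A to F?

Checking several routes:
A→G→H→C→F: max(10, 7, 2, 1) = 10
A→G→H→C→E→F: max(10, 7, 2, 11, 4) = 11
A→G→F: max(10, 13) = 13
Smallest bottleneck: 10.

10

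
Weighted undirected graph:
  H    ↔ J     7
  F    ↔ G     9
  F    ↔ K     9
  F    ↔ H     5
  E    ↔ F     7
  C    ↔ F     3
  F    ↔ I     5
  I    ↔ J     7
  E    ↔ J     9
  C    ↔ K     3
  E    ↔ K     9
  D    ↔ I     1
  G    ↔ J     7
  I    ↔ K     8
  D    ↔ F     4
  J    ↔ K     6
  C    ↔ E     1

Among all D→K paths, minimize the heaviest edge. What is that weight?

4

A few of the D→K routes:
D - I - F - C - K: max(1, 5, 3, 3) = 5
D - I - J - H - F - E - C - K: max(1, 7, 7, 5, 7, 1, 3) = 7
D - F - C - K: max(4, 3, 3) = 4
Best route has worst link 4.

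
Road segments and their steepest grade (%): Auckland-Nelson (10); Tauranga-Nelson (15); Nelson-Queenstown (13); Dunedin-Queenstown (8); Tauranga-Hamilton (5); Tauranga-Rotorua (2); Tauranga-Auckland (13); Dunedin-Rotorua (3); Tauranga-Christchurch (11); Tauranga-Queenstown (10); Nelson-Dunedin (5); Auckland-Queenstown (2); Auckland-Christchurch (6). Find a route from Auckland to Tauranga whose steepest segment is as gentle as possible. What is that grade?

Some routes from Auckland to Tauranga:
Auckland→Nelson→Dunedin→Rotorua→Tauranga: max(10, 5, 3, 2) = 10
Auckland→Queenstown→Nelson→Dunedin→Rotorua→Tauranga: max(2, 13, 5, 3, 2) = 13
Auckland→Christchurch→Tauranga: max(6, 11) = 11
Auckland→Nelson→Dunedin→Queenstown→Tauranga: max(10, 5, 8, 10) = 10
Auckland→Queenstown→Dunedin→Rotorua→Tauranga: max(2, 8, 3, 2) = 8
Auckland→Queenstown→Tauranga: max(2, 10) = 10
The minimum achievable maximum is 8%.

8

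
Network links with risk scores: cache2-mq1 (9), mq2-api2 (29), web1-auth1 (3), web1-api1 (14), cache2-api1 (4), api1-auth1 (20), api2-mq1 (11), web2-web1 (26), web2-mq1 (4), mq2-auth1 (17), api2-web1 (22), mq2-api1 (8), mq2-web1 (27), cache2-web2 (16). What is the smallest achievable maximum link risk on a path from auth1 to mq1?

Checking several routes:
auth1 -> web1 -> api1 -> cache2 -> mq1: max(3, 14, 4, 9) = 14
auth1 -> api1 -> cache2 -> mq1: max(20, 4, 9) = 20
auth1 -> mq2 -> api1 -> cache2 -> mq1: max(17, 8, 4, 9) = 17
auth1 -> mq2 -> api1 -> cache2 -> web2 -> mq1: max(17, 8, 4, 16, 4) = 17
auth1 -> web1 -> api1 -> cache2 -> web2 -> mq1: max(3, 14, 4, 16, 4) = 16
auth1 -> api1 -> cache2 -> web2 -> mq1: max(20, 4, 16, 4) = 20
Best route has worst link 14.

14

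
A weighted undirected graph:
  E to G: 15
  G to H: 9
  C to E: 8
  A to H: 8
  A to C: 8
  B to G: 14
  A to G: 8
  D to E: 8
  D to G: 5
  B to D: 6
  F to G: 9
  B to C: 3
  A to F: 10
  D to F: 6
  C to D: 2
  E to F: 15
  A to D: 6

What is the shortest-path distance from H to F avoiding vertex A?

A few of the H→F routes:
H→G→B→C→D→F: 9 + 14 + 3 + 2 + 6 = 34
H→G→D→E→F: 9 + 5 + 8 + 15 = 37
H→G→B→D→F: 9 + 14 + 6 + 6 = 35
H→G→D→F: 9 + 5 + 6 = 20
H→G→F: 9 + 9 = 18
The minimum is 18.

18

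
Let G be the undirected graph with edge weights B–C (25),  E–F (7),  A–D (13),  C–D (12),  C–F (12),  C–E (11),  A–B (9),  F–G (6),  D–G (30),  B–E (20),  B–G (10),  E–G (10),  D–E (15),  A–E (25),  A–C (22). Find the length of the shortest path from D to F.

Checking several routes:
D → C → E → F: 12 + 11 + 7 = 30
D → E → G → F: 15 + 10 + 6 = 31
D → C → F: 12 + 12 = 24
D → G → F: 30 + 6 = 36
D → E → F: 15 + 7 = 22
The minimum is 22.

22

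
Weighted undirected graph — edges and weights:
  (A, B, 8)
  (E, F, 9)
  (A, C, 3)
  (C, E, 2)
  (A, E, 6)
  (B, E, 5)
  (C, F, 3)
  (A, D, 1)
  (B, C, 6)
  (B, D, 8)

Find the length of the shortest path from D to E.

6

Some routes from D to E:
D - A - C - E: 1 + 3 + 2 = 6
D - A - E: 1 + 6 = 7
D - B - E: 8 + 5 = 13
D - A - B - E: 1 + 8 + 5 = 14
The minimum is 6.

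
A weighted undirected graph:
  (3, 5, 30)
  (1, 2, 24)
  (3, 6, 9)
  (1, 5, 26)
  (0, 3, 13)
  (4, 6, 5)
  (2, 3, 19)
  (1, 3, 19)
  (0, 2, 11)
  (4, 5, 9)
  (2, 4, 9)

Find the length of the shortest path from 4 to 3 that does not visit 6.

28

Some routes from 4 to 3 avoiding 6:
4 → 2 → 3: 9 + 19 = 28
4 → 2 → 1 → 3: 9 + 24 + 19 = 52
4 → 2 → 0 → 3: 9 + 11 + 13 = 33
4 → 5 → 3: 9 + 30 = 39
Shortest: 28.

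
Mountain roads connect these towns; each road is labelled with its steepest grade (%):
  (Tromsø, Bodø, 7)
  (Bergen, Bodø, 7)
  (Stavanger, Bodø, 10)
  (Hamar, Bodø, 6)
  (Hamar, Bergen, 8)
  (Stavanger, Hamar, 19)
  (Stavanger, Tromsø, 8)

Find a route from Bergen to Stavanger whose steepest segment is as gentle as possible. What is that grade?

Some routes from Bergen to Stavanger:
Bergen -> Bodø -> Tromsø -> Stavanger: max(7, 7, 8) = 8
Bergen -> Hamar -> Bodø -> Stavanger: max(8, 6, 10) = 10
Bergen -> Bodø -> Stavanger: max(7, 10) = 10
Bergen -> Hamar -> Bodø -> Tromsø -> Stavanger: max(8, 6, 7, 8) = 8
The minimum achievable maximum is 8%.

8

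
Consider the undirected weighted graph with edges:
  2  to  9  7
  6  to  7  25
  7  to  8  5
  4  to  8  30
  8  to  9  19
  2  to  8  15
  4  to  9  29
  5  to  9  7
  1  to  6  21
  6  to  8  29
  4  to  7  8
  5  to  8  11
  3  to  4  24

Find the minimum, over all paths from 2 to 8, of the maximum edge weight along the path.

11

Paths from 2 to 8:
2-9-5-8: max(7, 7, 11) = 11
2-9-8: max(7, 19) = 19
2-8: max(15) = 15
2-9-4-7-8: max(7, 29, 8, 5) = 29
2-9-4-7-6-8: max(7, 29, 8, 25, 29) = 29
2-9-4-8: max(7, 29, 30) = 30
The minimum achievable maximum is 11.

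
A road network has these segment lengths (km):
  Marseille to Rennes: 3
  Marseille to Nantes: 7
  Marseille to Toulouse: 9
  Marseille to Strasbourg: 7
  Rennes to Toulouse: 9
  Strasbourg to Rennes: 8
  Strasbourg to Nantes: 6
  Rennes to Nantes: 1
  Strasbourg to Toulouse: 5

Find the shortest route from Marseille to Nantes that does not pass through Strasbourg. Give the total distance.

4

Candidate routes:
Marseille-Toulouse-Rennes-Nantes: 9 + 9 + 1 = 19
Marseille-Nantes: 7
Marseille-Rennes-Nantes: 3 + 1 = 4
Shortest: 4 km.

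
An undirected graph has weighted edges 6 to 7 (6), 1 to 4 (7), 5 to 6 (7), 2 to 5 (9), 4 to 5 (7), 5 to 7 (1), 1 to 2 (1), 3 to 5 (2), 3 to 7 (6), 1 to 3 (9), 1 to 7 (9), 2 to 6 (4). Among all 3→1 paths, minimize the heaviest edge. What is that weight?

6

Checking several routes:
3→7→5→6→2→1: max(6, 1, 7, 4, 1) = 7
3→5→7→6→2→1: max(2, 1, 6, 4, 1) = 6
3→7→6→5→4→1: max(6, 6, 7, 7, 7) = 7
3→5→4→1: max(2, 7, 7) = 7
3→5→6→2→1: max(2, 7, 4, 1) = 7
3→7→6→2→1: max(6, 6, 4, 1) = 6
Smallest bottleneck: 6.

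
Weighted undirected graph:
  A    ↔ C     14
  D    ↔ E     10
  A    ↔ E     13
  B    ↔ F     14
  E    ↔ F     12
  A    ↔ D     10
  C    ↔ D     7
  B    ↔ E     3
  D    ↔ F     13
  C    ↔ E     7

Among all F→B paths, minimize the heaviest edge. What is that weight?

Some routes from F to B:
F -> D -> A -> C -> E -> B: max(13, 10, 14, 7, 3) = 14
F -> D -> C -> A -> E -> B: max(13, 7, 14, 13, 3) = 14
F -> D -> C -> E -> B: max(13, 7, 7, 3) = 13
F -> D -> E -> B: max(13, 10, 3) = 13
F -> E -> B: max(12, 3) = 12
F -> D -> A -> E -> B: max(13, 10, 13, 3) = 13
The minimum achievable maximum is 12.

12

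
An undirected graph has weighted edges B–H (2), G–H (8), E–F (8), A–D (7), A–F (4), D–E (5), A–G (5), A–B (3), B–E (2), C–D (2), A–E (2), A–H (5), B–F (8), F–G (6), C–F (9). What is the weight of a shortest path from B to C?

A few of the B→C routes:
B→A→D→C: 3 + 7 + 2 = 12
B→A→E→D→C: 3 + 2 + 5 + 2 = 12
B→E→A→D→C: 2 + 2 + 7 + 2 = 13
B→A→F→C: 3 + 4 + 9 = 16
B→E→D→C: 2 + 5 + 2 = 9
Best route has total 9.

9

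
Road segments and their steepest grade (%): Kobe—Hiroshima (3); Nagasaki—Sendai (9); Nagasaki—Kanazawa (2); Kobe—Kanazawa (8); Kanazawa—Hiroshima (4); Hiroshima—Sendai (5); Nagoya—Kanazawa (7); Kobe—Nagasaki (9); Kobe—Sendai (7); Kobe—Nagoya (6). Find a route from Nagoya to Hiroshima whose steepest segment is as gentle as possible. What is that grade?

6

Some routes from Nagoya to Hiroshima:
Nagoya → Kanazawa → Hiroshima: max(7, 4) = 7
Nagoya → Kanazawa → Kobe → Sendai → Hiroshima: max(7, 8, 7, 5) = 8
Nagoya → Kobe → Sendai → Hiroshima: max(6, 7, 5) = 7
Nagoya → Kanazawa → Kobe → Hiroshima: max(7, 8, 3) = 8
Nagoya → Kobe → Hiroshima: max(6, 3) = 6
Nagoya → Kobe → Kanazawa → Hiroshima: max(6, 8, 4) = 8
Smallest bottleneck: 6%.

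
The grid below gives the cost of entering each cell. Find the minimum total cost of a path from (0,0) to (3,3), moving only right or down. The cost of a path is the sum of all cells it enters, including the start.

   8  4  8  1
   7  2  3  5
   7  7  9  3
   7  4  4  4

Best path: [0,0] → [0,1] → [1,1] → [1,2] → [1,3] → [2,3] → [3,3]
Cost: 8 + 4 + 2 + 3 + 5 + 3 + 4 = 29

29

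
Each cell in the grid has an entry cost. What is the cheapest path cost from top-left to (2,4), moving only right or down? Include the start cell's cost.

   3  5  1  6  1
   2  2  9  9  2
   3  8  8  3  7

Path r0c0→r0c1→r0c2→r0c3→r0c4→r1c4→r2c4: 3 + 5 + 1 + 6 + 1 + 2 + 7 = 25.

25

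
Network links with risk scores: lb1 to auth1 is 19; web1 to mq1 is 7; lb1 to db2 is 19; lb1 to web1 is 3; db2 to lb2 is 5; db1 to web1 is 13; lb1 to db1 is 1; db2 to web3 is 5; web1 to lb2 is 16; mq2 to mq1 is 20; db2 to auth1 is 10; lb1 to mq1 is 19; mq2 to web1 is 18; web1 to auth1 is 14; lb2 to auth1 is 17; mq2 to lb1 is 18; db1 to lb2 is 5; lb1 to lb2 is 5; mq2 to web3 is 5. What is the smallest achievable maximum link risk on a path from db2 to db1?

5

Some routes from db2 to db1:
db2 → lb2 → lb1 → web1 → db1: max(5, 5, 3, 13) = 13
db2 → auth1 → web1 → db1: max(10, 14, 13) = 14
db2 → lb2 → db1: max(5, 5) = 5
db2 → lb2 → lb1 → db1: max(5, 5, 1) = 5
The minimum achievable maximum is 5.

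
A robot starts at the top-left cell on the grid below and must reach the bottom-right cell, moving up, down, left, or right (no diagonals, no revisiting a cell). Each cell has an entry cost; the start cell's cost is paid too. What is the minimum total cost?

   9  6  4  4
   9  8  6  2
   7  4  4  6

Take r0c0→r0c1→r0c2→r0c3→r1c3→r2c3 for a total of 9 + 6 + 4 + 4 + 2 + 6 = 31.

31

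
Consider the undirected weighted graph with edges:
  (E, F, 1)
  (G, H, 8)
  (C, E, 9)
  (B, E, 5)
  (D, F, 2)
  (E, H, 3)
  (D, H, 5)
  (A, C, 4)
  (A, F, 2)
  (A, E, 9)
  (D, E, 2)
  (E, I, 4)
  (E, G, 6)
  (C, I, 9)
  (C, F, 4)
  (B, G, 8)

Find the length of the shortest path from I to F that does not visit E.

Candidate routes:
I → C → F: 9 + 4 = 13
I → C → A → F: 9 + 4 + 2 = 15
The minimum is 13.

13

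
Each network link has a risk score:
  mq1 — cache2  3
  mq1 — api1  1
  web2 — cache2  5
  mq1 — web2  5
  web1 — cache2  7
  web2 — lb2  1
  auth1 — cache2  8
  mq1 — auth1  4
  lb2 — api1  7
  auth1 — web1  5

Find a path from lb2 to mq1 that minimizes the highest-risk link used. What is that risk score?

Paths from lb2 to mq1:
lb2 -> web2 -> mq1: max(1, 5) = 5
lb2 -> web2 -> cache2 -> auth1 -> mq1: max(1, 5, 8, 4) = 8
lb2 -> api1 -> mq1: max(7, 1) = 7
lb2 -> web2 -> cache2 -> web1 -> auth1 -> mq1: max(1, 5, 7, 5, 4) = 7
lb2 -> web2 -> cache2 -> mq1: max(1, 5, 3) = 5
Best route has worst link 5.

5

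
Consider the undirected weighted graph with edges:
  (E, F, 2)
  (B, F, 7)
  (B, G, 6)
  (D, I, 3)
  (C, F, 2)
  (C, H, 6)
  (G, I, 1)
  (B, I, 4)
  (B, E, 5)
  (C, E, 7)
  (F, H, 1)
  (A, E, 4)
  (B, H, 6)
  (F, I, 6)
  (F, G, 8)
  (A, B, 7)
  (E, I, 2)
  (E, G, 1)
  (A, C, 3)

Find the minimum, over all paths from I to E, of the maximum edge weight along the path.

1

Checking several routes:
I -> E: max(2) = 2
I -> G -> E: max(1, 1) = 1
I -> G -> B -> E: max(1, 6, 5) = 6
I -> B -> E: max(4, 5) = 5
The minimum achievable maximum is 1.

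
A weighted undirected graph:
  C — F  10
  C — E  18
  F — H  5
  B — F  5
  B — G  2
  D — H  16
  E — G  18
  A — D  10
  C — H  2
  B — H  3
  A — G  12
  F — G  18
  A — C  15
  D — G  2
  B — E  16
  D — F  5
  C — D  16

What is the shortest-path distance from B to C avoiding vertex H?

15

Comparing a few candidate routes:
B→F→D→C: 5 + 5 + 16 = 26
B→G→D→C: 2 + 2 + 16 = 20
B→F→C: 5 + 10 = 15
B→G→D→F→C: 2 + 2 + 5 + 10 = 19
The minimum is 15.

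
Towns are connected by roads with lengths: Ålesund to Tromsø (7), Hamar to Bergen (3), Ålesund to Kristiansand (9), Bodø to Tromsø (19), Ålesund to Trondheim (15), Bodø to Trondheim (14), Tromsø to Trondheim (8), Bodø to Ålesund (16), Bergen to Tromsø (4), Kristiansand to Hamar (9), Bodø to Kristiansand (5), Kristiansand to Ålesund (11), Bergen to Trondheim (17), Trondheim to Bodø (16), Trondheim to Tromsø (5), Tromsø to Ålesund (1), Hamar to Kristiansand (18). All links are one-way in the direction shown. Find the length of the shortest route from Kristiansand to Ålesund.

Comparing a few candidate routes:
Kristiansand -> Hamar -> Bergen -> Trondheim -> Tromsø -> Ålesund: 9 + 3 + 17 + 5 + 1 = 35
Kristiansand -> Hamar -> Bergen -> Tromsø -> Trondheim -> Bodø -> Ålesund: 9 + 3 + 4 + 8 + 16 + 16 = 56
Kristiansand -> Hamar -> Bergen -> Tromsø -> Ålesund: 9 + 3 + 4 + 1 = 17
Kristiansand -> Ålesund: 11
Best route has total 11.

11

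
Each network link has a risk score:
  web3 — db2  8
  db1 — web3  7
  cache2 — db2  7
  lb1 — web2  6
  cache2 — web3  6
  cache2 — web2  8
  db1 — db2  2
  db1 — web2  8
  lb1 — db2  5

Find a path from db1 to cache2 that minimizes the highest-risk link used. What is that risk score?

Some routes from db1 to cache2:
db1 -> web2 -> lb1 -> db2 -> cache2: max(8, 6, 5, 7) = 8
db1 -> web3 -> cache2: max(7, 6) = 7
db1 -> web2 -> lb1 -> db2 -> web3 -> cache2: max(8, 6, 5, 8, 6) = 8
db1 -> web2 -> cache2: max(8, 8) = 8
db1 -> db2 -> cache2: max(2, 7) = 7
The minimum achievable maximum is 7.

7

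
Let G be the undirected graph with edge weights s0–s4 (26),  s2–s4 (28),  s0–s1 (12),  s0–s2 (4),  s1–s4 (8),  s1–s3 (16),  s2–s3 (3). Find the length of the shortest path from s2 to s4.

Routes from s2 to s4:
s2 - s3 - s1 - s4: 3 + 16 + 8 = 27
s2 - s4: 28
s2 - s0 - s1 - s4: 4 + 12 + 8 = 24
s2 - s0 - s4: 4 + 26 = 30
s2 - s3 - s1 - s0 - s4: 3 + 16 + 12 + 26 = 57
Shortest: 24.

24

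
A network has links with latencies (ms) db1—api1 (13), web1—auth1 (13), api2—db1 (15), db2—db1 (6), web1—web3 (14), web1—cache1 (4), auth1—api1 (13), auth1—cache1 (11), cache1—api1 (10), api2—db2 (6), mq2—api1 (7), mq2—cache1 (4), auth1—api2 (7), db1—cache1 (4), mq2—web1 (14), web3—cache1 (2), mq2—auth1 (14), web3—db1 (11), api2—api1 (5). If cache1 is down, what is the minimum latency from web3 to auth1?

Comparing a few candidate routes:
web3→db1→api2→auth1: 11 + 15 + 7 = 33
web3→db1→db2→api2→auth1: 11 + 6 + 6 + 7 = 30
web3→web1→auth1: 14 + 13 = 27
web3→db1→api1→api2→auth1: 11 + 13 + 5 + 7 = 36
Shortest: 27 ms.

27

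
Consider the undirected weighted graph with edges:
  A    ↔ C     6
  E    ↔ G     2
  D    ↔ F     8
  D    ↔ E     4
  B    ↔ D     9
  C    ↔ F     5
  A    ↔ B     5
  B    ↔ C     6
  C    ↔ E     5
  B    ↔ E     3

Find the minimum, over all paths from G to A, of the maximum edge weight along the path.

Some routes from G to A:
G - E - C - A: max(2, 5, 6) = 6
G - E - B - C - A: max(2, 3, 6, 6) = 6
G - E - B - A: max(2, 3, 5) = 5
The minimum achievable maximum is 5.

5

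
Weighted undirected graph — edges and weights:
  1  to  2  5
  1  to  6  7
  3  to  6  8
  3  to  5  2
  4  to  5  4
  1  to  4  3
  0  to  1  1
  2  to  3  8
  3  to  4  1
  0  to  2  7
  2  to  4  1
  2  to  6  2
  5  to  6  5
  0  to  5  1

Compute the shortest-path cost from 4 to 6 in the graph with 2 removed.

8

Comparing a few candidate routes:
4→3→6: 1 + 8 = 9
4→1→0→5→6: 3 + 1 + 1 + 5 = 10
4→5→6: 4 + 5 = 9
4→1→6: 3 + 7 = 10
4→3→5→6: 1 + 2 + 5 = 8
4→3→5→0→1→6: 1 + 2 + 1 + 1 + 7 = 12
Shortest: 8.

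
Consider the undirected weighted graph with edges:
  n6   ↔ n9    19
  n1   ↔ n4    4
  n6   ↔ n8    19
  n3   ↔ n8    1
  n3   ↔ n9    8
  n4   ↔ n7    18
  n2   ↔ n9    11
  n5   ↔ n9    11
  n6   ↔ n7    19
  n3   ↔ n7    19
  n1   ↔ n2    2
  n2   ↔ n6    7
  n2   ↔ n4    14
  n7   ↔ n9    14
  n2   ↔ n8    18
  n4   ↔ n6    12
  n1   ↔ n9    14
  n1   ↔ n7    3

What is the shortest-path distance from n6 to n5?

Comparing a few candidate routes:
n6 → n2 → n1 → n7 → n9 → n5: 7 + 2 + 3 + 14 + 11 = 37
n6 → n2 → n9 → n5: 7 + 11 + 11 = 29
n6 → n8 → n3 → n9 → n5: 19 + 1 + 8 + 11 = 39
n6 → n9 → n5: 19 + 11 = 30
n6 → n2 → n1 → n9 → n5: 7 + 2 + 14 + 11 = 34
Best route has total 29.

29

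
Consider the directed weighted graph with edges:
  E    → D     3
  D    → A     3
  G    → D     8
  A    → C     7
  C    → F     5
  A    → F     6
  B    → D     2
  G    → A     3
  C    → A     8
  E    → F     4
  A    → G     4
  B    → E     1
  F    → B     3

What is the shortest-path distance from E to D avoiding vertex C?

Paths from E to D avoiding C:
E→F→B→D: 4 + 3 + 2 = 9
E→D: 3
Best route has total 3.

3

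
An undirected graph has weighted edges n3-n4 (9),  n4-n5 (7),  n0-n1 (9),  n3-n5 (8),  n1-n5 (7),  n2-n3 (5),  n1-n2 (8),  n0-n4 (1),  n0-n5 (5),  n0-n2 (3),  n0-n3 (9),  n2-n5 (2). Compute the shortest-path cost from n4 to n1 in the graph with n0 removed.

Checking several routes:
n4 - n3 - n2 - n1: 9 + 5 + 8 = 22
n4 - n5 - n2 - n1: 7 + 2 + 8 = 17
n4 - n3 - n5 - n2 - n1: 9 + 8 + 2 + 8 = 27
n4 - n3 - n5 - n1: 9 + 8 + 7 = 24
n4 - n3 - n2 - n5 - n1: 9 + 5 + 2 + 7 = 23
n4 - n5 - n1: 7 + 7 = 14
The minimum is 14.

14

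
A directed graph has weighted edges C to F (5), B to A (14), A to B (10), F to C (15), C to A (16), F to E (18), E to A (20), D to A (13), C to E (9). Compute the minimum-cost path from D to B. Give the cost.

23

Routes from D to B:
D→A→B: 13 + 10 = 23
Shortest: 23.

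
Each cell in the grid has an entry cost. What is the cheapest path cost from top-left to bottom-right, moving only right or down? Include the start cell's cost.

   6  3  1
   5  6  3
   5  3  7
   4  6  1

21

One optimal route is r0c0 -> r0c1 -> r0c2 -> r1c2 -> r2c2 -> r3c2.
Its cost is 6 + 3 + 1 + 3 + 7 + 1 = 21.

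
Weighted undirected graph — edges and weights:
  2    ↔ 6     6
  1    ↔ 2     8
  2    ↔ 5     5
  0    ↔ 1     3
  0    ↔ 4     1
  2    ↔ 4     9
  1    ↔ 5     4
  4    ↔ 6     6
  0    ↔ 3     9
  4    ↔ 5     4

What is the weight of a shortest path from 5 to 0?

Comparing a few candidate routes:
5 → 2 → 4 → 0: 5 + 9 + 1 = 15
5 → 2 → 1 → 0: 5 + 8 + 3 = 16
5 → 1 → 0: 4 + 3 = 7
5 → 4 → 0: 4 + 1 = 5
Best route has total 5.

5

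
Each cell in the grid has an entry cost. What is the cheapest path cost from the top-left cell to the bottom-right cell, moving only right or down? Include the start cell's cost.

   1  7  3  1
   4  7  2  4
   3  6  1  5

Best path: [0,0]→[0,1]→[0,2]→[1,2]→[2,2]→[2,3]
Cost: 1 + 7 + 3 + 2 + 1 + 5 = 19
(Top row then right column would cost 21.)

19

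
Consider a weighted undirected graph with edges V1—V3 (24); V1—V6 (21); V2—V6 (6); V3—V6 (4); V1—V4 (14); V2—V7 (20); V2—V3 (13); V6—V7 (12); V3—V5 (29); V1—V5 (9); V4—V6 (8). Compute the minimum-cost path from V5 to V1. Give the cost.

9

Some routes from V5 to V1:
V5 → V3 → V1: 29 + 24 = 53
V5 → V3 → V2 → V6 → V4 → V1: 29 + 13 + 6 + 8 + 14 = 70
V5 → V1: 9
V5 → V3 → V2 → V6 → V1: 29 + 13 + 6 + 21 = 69
V5 → V3 → V6 → V1: 29 + 4 + 21 = 54
V5 → V3 → V6 → V4 → V1: 29 + 4 + 8 + 14 = 55
The minimum is 9.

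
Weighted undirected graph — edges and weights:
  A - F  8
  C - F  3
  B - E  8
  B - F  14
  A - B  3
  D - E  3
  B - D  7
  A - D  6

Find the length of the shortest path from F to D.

14

Candidate routes:
F→B→A→D: 14 + 3 + 6 = 23
F→A→D: 8 + 6 = 14
F→A→B→D: 8 + 3 + 7 = 18
F→B→E→D: 14 + 8 + 3 = 25
F→A→B→E→D: 8 + 3 + 8 + 3 = 22
F→B→D: 14 + 7 = 21
Best route has total 14.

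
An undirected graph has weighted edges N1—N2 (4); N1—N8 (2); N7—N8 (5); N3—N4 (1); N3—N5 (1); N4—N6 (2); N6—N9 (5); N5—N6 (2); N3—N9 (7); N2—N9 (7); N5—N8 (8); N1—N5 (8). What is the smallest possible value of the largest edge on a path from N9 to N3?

5

Some routes from N9 to N3:
N9 - N6 - N5 - N3: max(5, 2, 1) = 5
N9 - N3: max(7) = 7
N9 - N6 - N4 - N3: max(5, 2, 1) = 5
Smallest bottleneck: 5.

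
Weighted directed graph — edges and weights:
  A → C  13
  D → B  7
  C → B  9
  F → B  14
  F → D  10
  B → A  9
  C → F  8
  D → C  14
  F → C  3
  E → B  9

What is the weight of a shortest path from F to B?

12

Checking several routes:
F -> D -> B: 10 + 7 = 17
F -> C -> B: 3 + 9 = 12
F -> B: 14
Shortest: 12.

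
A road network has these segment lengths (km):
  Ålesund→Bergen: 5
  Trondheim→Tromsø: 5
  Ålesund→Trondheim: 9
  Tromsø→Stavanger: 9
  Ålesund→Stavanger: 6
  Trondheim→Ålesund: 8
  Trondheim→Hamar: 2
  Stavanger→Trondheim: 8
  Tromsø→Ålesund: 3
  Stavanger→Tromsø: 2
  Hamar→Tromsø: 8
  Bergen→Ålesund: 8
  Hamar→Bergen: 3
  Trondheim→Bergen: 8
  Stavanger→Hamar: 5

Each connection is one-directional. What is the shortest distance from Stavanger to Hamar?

5

Routes from Stavanger to Hamar:
Stavanger → Tromsø → Ålesund → Trondheim → Hamar: 2 + 3 + 9 + 2 = 16
Stavanger → Hamar: 5
Stavanger → Trondheim → Hamar: 8 + 2 = 10
Best route has total 5 km.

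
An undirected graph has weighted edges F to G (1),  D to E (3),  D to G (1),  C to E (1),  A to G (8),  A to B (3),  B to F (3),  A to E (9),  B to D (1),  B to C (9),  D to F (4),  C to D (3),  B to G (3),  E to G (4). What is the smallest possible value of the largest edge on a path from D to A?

3

A few of the D→A routes:
D-G-F-B-A: max(1, 1, 3, 3) = 3
D-B-A: max(1, 3) = 3
D-F-G-B-A: max(4, 1, 3, 3) = 4
D-G-B-A: max(1, 3, 3) = 3
The minimum achievable maximum is 3.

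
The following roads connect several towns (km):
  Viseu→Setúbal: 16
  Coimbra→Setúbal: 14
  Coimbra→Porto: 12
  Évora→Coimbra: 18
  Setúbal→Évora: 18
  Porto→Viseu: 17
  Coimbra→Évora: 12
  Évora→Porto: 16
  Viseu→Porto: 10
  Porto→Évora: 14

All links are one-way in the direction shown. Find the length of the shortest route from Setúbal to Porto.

Routes from Setúbal to Porto:
Setúbal - Évora - Porto: 18 + 16 = 34
Setúbal - Évora - Coimbra - Porto: 18 + 18 + 12 = 48
Shortest: 34 km.

34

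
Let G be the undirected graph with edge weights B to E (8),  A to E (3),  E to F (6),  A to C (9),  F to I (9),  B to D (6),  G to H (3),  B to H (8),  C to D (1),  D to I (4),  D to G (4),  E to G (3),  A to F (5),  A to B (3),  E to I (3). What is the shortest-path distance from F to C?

14

Checking several routes:
F → E → G → D → C: 6 + 3 + 4 + 1 = 14
F → I → D → C: 9 + 4 + 1 = 14
F → E → I → D → C: 6 + 3 + 4 + 1 = 14
The minimum is 14.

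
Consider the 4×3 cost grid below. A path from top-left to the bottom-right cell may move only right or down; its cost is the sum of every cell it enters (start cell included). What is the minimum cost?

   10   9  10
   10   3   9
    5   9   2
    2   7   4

One optimal route is [0,0]→[0,1]→[1,1]→[1,2]→[2,2]→[3,2].
Its cost is 10 + 9 + 3 + 9 + 2 + 4 = 37.
(Top row then right column would cost 44.)

37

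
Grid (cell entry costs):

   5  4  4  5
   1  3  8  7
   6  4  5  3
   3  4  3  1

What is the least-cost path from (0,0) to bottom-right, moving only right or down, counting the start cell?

21

Cheapest: (0,0)→(1,0)→(1,1)→(2,1)→(3,1)→(3,2)→(3,3)
  5 + 1 + 3 + 4 + 4 + 3 + 1 = 21
For comparison, the top-then-right route costs 29.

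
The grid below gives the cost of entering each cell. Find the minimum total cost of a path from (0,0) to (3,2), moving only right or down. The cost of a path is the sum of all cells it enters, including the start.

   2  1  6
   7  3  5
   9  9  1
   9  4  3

Cheapest: r0c0 → r0c1 → r1c1 → r1c2 → r2c2 → r3c2
  2 + 1 + 3 + 5 + 1 + 3 = 15
For comparison, the top-then-right route costs 18.

15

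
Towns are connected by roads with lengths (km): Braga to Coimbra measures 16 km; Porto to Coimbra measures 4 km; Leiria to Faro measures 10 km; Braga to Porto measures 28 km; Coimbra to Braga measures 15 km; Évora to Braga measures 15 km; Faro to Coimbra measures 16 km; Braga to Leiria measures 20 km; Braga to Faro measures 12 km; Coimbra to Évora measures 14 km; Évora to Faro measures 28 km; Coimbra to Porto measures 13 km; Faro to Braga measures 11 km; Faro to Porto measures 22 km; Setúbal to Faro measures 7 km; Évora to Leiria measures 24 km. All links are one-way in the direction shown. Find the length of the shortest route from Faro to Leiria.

31

Checking several routes:
Faro → Porto → Coimbra → Évora → Leiria: 22 + 4 + 14 + 24 = 64
Faro → Coimbra → Évora → Leiria: 16 + 14 + 24 = 54
Faro → Porto → Coimbra → Braga → Leiria: 22 + 4 + 15 + 20 = 61
Faro → Braga → Leiria: 11 + 20 = 31
Faro → Coimbra → Braga → Leiria: 16 + 15 + 20 = 51
Faro → Braga → Coimbra → Évora → Leiria: 11 + 16 + 14 + 24 = 65
Shortest: 31 km.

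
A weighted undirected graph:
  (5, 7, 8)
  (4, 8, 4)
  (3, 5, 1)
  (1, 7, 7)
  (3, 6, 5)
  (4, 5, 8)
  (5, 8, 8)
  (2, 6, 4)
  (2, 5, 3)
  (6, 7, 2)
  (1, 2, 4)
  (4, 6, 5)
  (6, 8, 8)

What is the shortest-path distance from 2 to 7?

A few of the 2→7 routes:
2-6-3-5-7: 4 + 5 + 1 + 8 = 18
2-5-3-6-7: 3 + 1 + 5 + 2 = 11
2-5-4-6-7: 3 + 8 + 5 + 2 = 18
2-6-7: 4 + 2 = 6
2-5-7: 3 + 8 = 11
2-1-7: 4 + 7 = 11
Shortest: 6.

6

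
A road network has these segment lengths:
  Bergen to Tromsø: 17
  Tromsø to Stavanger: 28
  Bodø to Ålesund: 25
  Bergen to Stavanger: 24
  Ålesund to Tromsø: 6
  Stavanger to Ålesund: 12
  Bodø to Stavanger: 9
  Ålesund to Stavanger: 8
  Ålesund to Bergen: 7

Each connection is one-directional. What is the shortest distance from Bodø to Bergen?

28

Routes from Bodø to Bergen:
Bodø-Ålesund-Bergen: 25 + 7 = 32
Bodø-Stavanger-Ålesund-Bergen: 9 + 12 + 7 = 28
The minimum is 28.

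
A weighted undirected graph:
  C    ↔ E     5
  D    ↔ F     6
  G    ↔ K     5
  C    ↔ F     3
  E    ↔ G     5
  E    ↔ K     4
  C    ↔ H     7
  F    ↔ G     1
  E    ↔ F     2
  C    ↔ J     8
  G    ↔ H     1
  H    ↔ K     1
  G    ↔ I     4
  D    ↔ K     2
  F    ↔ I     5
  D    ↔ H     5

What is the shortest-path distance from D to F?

5

Checking several routes:
D → F: 6
D → K → E → F: 2 + 4 + 2 = 8
D → H → G → F: 5 + 1 + 1 = 7
D → K → G → F: 2 + 5 + 1 = 8
D → K → H → G → E → F: 2 + 1 + 1 + 5 + 2 = 11
D → K → H → G → F: 2 + 1 + 1 + 1 = 5
Shortest: 5.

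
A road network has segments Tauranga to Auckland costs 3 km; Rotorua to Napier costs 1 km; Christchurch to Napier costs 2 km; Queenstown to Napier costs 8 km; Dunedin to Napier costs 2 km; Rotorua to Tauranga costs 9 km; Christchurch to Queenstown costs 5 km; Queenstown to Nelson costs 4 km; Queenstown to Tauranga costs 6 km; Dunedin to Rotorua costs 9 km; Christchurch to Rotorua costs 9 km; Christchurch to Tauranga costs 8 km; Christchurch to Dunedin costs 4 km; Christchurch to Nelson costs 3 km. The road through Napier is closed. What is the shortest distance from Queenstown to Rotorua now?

Some routes from Queenstown to Rotorua avoiding Napier:
Queenstown -> Nelson -> Christchurch -> Dunedin -> Rotorua: 4 + 3 + 4 + 9 = 20
Queenstown -> Nelson -> Christchurch -> Rotorua: 4 + 3 + 9 = 16
Queenstown -> Tauranga -> Rotorua: 6 + 9 = 15
Queenstown -> Christchurch -> Rotorua: 5 + 9 = 14
Queenstown -> Christchurch -> Dunedin -> Rotorua: 5 + 4 + 9 = 18
Best route has total 14 km.

14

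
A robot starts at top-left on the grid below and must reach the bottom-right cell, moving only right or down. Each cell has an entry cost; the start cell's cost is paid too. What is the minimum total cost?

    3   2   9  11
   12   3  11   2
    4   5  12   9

30

Best path: [0,0]→[0,1]→[1,1]→[1,2]→[1,3]→[2,3]
Cost: 3 + 2 + 3 + 11 + 2 + 9 = 30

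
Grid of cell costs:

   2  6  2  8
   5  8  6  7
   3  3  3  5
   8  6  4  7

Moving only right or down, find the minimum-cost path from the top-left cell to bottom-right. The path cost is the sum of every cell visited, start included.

One optimal route is (0,0) → (1,0) → (2,0) → (2,1) → (2,2) → (3,2) → (3,3).
Its cost is 2 + 5 + 3 + 3 + 3 + 4 + 7 = 27.
(Top row then right column would cost 37.)

27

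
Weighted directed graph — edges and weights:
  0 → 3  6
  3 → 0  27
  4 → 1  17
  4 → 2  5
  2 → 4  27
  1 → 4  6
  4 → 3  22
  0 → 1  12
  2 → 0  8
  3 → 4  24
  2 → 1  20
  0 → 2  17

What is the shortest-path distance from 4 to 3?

19

Routes from 4 to 3:
4-3: 22
4-2-0-3: 5 + 8 + 6 = 19
The minimum is 19.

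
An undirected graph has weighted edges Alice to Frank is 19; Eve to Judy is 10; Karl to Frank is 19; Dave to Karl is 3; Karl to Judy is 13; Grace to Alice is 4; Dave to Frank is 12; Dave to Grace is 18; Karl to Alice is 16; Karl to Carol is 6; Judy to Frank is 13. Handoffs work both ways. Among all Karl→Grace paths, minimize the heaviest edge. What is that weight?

16

A few of the Karl→Grace routes:
Karl - Judy - Frank - Alice - Grace: max(13, 13, 19, 4) = 19
Karl - Alice - Frank - Dave - Grace: max(16, 19, 12, 18) = 19
Karl - Judy - Frank - Dave - Grace: max(13, 13, 12, 18) = 18
Karl - Dave - Grace: max(3, 18) = 18
Karl - Frank - Dave - Grace: max(19, 12, 18) = 19
Karl - Alice - Grace: max(16, 4) = 16
The minimum achievable maximum is 16.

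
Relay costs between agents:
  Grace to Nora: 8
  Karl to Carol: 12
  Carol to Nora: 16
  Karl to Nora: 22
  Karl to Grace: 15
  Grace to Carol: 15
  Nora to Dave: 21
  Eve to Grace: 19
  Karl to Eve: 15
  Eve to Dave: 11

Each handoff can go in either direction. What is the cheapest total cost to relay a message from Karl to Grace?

15

Some routes from Karl to Grace:
Karl-Nora-Grace: 22 + 8 = 30
Karl-Eve-Grace: 15 + 19 = 34
Karl-Carol-Grace: 12 + 15 = 27
Karl-Grace: 15
Best route has total 15.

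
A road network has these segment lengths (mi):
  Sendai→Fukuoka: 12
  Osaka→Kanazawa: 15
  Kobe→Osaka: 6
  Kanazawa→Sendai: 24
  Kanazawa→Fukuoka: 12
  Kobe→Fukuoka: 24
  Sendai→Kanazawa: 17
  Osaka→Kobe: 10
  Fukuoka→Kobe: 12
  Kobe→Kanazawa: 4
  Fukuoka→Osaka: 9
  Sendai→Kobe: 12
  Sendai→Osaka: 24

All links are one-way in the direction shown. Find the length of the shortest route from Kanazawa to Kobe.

Routes from Kanazawa to Kobe:
Kanazawa→Sendai→Fukuoka→Osaka→Kobe: 24 + 12 + 9 + 10 = 55
Kanazawa→Sendai→Kobe: 24 + 12 = 36
Kanazawa→Fukuoka→Osaka→Kobe: 12 + 9 + 10 = 31
Kanazawa→Sendai→Osaka→Kobe: 24 + 24 + 10 = 58
Kanazawa→Fukuoka→Kobe: 12 + 12 = 24
Kanazawa→Sendai→Fukuoka→Kobe: 24 + 12 + 12 = 48
The minimum is 24 mi.

24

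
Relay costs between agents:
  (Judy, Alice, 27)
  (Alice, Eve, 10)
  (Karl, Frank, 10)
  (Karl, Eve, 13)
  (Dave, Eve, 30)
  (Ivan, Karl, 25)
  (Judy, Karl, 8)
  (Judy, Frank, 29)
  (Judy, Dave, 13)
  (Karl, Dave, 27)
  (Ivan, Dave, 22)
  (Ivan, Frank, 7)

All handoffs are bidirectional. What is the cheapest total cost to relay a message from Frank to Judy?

Comparing a few candidate routes:
Frank → Karl → Judy: 10 + 8 = 18
Frank → Karl → Eve → Alice → Judy: 10 + 13 + 10 + 27 = 60
Frank → Judy: 29
Frank → Karl → Dave → Judy: 10 + 27 + 13 = 50
Frank → Ivan → Karl → Judy: 7 + 25 + 8 = 40
Frank → Ivan → Dave → Judy: 7 + 22 + 13 = 42
The minimum is 18.

18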